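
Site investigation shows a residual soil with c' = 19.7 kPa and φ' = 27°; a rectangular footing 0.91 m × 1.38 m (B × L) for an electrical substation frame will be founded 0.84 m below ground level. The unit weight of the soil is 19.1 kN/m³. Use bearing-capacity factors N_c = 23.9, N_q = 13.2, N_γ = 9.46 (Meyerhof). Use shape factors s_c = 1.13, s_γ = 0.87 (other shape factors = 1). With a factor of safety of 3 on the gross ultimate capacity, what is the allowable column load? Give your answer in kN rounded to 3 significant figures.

Effective surcharge at the founding depth q = γ·D_f = 19.1 × 0.84 = 16.044 kPa.
q_ult = c·N_c·s_c + q·N_q + 0.5·γ·B·N_γ·s_γ
     = 19.7 × 23.9 × 1.13 + 16.044 × 13.2 + 0.5 × 19.1 × 0.91 × 9.46 × 0.87
     = 532.04 + 211.78 + 71.525 = 815.34 kPa.
Gross allowable pressure q_all = 815.34 / 3 = 271.78 kPa.
Footing area = 1.2558 m², so allowable column load = 271.78 × 1.2558 = 341.3 kN.

P_all ≈ 341 kN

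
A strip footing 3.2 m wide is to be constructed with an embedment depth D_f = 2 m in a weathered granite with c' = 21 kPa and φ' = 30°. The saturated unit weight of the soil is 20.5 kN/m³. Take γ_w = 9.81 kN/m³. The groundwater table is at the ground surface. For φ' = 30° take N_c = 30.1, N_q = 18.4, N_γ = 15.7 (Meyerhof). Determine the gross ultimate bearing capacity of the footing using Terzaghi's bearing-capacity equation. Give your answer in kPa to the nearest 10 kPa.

q_ult ≈ 1290 kPa

With the water table at the surface the whole profile is submerged: γ' = 20.5 − 9.81 = 10.69 kN/m³, so q = γ'·D_f = 21.38 kPa; the same γ' applies in the ½γBN_γ term.
q_ult = c·N_c + q·N_q + 0.5·γ·B·N_γ
     = 21 × 30.1 + 21.38 × 18.4 + 0.5 × 10.69 × 3.2 × 15.7
     = 632.1 + 393.39 + 268.53 = 1294 kPa.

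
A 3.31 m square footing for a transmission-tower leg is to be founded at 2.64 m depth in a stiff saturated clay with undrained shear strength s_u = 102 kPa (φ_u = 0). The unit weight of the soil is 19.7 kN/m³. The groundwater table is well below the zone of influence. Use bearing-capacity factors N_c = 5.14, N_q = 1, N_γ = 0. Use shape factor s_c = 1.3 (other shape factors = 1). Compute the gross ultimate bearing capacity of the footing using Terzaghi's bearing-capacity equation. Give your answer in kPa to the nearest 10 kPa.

q_ult ≈ 730 kPa

Overburden at base level: q = 19.7 × 2.64 = 52.008 kPa.
Cohesion term c·N_c·s_c = 102 × 5.14 × 1.3 = 681.56 kPa; surcharge term q·N_q = 52.008 × 1 = 52.008 kPa.
q_ult = 681.56 + 52.008 = 733.57 kPa.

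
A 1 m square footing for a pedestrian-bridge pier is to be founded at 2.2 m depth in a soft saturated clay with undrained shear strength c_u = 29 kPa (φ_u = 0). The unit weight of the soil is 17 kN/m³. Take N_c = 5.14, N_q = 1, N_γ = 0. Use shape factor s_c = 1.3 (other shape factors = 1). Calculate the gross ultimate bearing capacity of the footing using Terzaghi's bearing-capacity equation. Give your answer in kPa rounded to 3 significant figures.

Overburden at base level: q = 17 × 2.2 = 37.4 kPa.
Cohesion term c·N_c·s_c = 29 × 5.14 × 1.3 = 193.78 kPa; surcharge term q·N_q = 37.4 × 1 = 37.4 kPa.
q_ult = 193.78 + 37.4 = 231.18 kPa.

q_ult ≈ 231 kPa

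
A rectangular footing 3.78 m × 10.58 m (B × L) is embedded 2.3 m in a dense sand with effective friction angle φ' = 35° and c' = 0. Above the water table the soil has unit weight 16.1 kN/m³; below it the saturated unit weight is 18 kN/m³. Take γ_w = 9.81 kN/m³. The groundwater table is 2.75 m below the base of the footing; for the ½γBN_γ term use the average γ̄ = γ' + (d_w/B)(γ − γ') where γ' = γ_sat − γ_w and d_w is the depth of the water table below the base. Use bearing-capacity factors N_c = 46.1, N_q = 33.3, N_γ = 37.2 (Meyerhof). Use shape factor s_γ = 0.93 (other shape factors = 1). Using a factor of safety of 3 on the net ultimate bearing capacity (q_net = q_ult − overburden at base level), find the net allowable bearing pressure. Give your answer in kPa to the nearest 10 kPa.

q_all(net) ≈ 700 kPa

Effective surcharge at the founding depth q = γ·D_f = 16.1 × 2.3 = 37.03 kPa.
With d_w = 2.75 m < B, γ̄ = 8.19 + (2.75/3.78) × (16.1 − 8.19) = 13.945 kN/m³.
q_ult = q·N_q + 0.5·γ·B·N_γ·s_γ
     = 37.03 × 33.3 + 0.5 × 13.945 × 3.78 × 37.2 × 0.93
     = 1233.1 + 911.79 = 2144.9 kPa.
q_net = 2144.9 − 37.03 = 2107.9 kPa.
q_all(net) = 2107.9 / 3 = 702.62 kPa.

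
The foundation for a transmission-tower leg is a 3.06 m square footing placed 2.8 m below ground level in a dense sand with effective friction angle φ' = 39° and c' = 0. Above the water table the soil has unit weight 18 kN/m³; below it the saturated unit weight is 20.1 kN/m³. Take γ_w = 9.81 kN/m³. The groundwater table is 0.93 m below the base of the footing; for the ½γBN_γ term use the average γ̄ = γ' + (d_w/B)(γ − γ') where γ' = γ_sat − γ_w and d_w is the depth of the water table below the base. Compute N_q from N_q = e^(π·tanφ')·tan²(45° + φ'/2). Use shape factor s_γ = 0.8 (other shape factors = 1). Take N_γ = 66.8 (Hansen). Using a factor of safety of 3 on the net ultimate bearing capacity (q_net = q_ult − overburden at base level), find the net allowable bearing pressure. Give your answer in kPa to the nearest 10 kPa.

N_q = e^(π·tan39°)·tan²(64.5°) = 55.96.
q = γ·D_f = 18 × 2.8 = 50.4 kPa.
γ' = 10.29 kN/m³; averaging over the depth B below the base, γ̄ = γ' + (d_w/B)(γ − γ') = 12.633 kN/m³.
q·N_q = 50.4 × 55.957 = 2820.3 kPa
0.5·γ·B·N_γ·s_γ = 0.5 × 12.633 × 3.06 × 66.8 × 0.8 = 1032.9 kPa
q_ult = 2820.3 + 1032.9 = 3853.2 kPa.
q_net = 3853.2 − 50.4 = 3802.8 kPa.
q_all(net) = 3802.8 / 3 = 1267.6 kPa.

q_all(net) ≈ 1270 kPa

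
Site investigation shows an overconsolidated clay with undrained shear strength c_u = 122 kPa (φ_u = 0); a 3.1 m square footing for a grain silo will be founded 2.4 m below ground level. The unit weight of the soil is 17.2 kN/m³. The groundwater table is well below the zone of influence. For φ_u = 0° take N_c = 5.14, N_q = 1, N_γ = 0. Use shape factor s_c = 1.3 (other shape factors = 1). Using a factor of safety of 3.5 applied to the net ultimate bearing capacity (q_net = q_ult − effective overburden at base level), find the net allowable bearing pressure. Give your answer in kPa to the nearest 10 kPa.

q = γ·D_f = 17.2 × 2.4 = 41.28 kPa.
c·N_c·s_c = 122 × 5.14 × 1.3 = 815.2 kPa
q·N_q = 41.28 × 1 = 41.28 kPa
q_ult = 815.2 + 41.28 = 856.48 kPa.
Net ultimate: q_net = 856.48 − 41.28 = 815.2 kPa.
q_all(net) = 815.2 / 3.5 = 232.92 kPa.

q_all(net) ≈ 230 kPa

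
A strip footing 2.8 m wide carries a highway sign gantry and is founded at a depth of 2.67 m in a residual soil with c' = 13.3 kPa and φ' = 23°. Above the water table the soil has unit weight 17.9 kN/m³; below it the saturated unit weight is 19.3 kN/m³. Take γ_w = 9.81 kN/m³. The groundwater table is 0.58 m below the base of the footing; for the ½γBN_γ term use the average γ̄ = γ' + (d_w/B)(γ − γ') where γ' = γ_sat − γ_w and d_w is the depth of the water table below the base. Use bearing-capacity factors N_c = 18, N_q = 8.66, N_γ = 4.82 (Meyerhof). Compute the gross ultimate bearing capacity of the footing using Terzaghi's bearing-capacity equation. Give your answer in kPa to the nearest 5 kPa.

q = γ·D_f = 17.9 × 2.67 = 47.793 kPa.
γ' = 9.49 kN/m³; averaging over the depth B below the base, γ̄ = γ' + (d_w/B)(γ − γ') = 11.232 kN/m³.
c·N_c = 13.3 × 18 = 239.4 kPa
q·N_q = 47.793 × 8.66 = 413.89 kPa
0.5·γ·B·N_γ = 0.5 × 11.232 × 2.8 × 4.82 = 75.794 kPa
q_ult = 239.4 + 413.89 + 75.794 = 729.08 kPa.

q_ult ≈ 730 kPa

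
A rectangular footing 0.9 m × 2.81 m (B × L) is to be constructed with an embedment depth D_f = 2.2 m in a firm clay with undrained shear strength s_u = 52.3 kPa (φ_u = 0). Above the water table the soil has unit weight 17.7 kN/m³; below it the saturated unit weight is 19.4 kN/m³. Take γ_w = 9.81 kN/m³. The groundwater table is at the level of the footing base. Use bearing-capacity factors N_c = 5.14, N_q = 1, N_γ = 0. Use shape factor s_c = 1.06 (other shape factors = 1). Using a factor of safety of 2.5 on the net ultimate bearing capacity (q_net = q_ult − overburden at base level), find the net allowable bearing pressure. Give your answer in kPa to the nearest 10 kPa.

q_all(net) ≈ 110 kPa

q = γ·D_f = 17.7 × 2.2 = 38.94 kPa.
c·N_c·s_c = 52.3 × 5.14 × 1.06 = 284.95 kPa
q·N_q = 38.94 × 1 = 38.94 kPa
q_ult = 284.95 + 38.94 = 323.89 kPa.
q_net = 323.89 − 38.94 = 284.95 kPa.
q_all(net) = 284.95 / 2.5 = 113.98 kPa.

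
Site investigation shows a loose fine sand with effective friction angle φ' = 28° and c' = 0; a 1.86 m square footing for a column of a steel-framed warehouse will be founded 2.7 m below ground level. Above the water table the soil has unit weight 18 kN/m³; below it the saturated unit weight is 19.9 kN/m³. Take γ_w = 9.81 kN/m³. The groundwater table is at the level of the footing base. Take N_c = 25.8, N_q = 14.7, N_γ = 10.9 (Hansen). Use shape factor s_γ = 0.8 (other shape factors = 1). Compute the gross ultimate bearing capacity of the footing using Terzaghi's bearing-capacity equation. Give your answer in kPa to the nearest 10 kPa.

q_ult ≈ 800 kPa

Overburden at base level: q = 18 × 2.7 = 48.6 kPa.
Below the base the soil is submerged, so the ½γBN_γ term uses γ' = 19.9 − 9.81 = 10.09 kN/m³.
Surcharge term q·N_q = 48.6 × 14.7 = 714.42 kPa; self-weight term 0.5·γ·B·N_γ·s_γ = 0.5 × 10.09 × 1.86 × 10.9 × 0.8 = 81.826 kPa.
q_ult = 714.42 + 81.826 = 796.25 kPa.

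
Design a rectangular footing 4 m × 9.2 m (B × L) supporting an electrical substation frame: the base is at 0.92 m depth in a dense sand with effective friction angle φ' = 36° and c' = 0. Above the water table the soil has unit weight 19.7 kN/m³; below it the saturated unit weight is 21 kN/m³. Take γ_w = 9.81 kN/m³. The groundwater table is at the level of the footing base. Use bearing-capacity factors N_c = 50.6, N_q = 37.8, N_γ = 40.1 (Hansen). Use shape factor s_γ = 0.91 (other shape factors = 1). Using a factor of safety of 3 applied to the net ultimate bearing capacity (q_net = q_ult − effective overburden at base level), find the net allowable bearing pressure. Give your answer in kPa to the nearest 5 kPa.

Effective surcharge at the founding depth q = γ·D_f = 19.7 × 0.92 = 18.124 kPa.
The water table coincides with the base, so in the self-weight term γ → γ' = 11.19 kN/m³.
q_ult = q·N_q + 0.5·γ·B·N_γ·s_γ
     = 18.124 × 37.8 + 0.5 × 11.19 × 4 × 40.1 × 0.91
     = 685.09 + 816.67 = 1501.8 kPa.
Net ultimate: q_net = 1501.8 − 18.124 = 1483.6 kPa.
q_all(net) = 1483.6 / 3 = 494.54 kPa.

q_all(net) ≈ 495 kPa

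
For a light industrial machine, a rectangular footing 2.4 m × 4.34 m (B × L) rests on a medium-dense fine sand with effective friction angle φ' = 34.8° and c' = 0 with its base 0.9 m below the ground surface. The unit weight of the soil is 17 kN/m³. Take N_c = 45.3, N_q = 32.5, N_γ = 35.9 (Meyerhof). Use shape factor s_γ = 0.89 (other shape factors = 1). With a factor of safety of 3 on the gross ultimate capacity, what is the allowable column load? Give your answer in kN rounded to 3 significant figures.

P_all ≈ 3990 kN

Effective surcharge at the founding depth q = γ·D_f = 17 × 0.9 = 15.3 kPa.
q_ult = q·N_q + 0.5·γ·B·N_γ·s_γ
     = 15.3 × 32.5 + 0.5 × 17 × 2.4 × 35.9 × 0.89
     = 497.25 + 651.8 = 1149.1 kPa.
Gross allowable pressure q_all = 1149.1 / 3 = 383.02 kPa.
Footing area = 10.416 m², so allowable column load = 383.02 × 10.416 = 3989.5 kN.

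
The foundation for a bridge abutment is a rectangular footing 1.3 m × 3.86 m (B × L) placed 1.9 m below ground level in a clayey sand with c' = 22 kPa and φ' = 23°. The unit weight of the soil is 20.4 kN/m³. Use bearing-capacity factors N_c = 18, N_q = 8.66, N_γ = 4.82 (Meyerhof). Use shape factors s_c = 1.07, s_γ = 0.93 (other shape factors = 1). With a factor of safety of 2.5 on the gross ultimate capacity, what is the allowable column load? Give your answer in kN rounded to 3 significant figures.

P_all ≈ 1640 kN

Effective surcharge at the founding depth q = γ·D_f = 20.4 × 1.9 = 38.76 kPa.
q_ult = c·N_c·s_c + q·N_q + 0.5·γ·B·N_γ·s_γ
     = 22 × 18 × 1.07 + 38.76 × 8.66 + 0.5 × 20.4 × 1.3 × 4.82 × 0.93
     = 423.72 + 335.66 + 59.439 = 818.82 kPa.
Gross allowable pressure q_all = 818.82 / 2.5 = 327.53 kPa.
Footing area = 5.018 m², so allowable column load = 327.53 × 5.018 = 1643.5 kN.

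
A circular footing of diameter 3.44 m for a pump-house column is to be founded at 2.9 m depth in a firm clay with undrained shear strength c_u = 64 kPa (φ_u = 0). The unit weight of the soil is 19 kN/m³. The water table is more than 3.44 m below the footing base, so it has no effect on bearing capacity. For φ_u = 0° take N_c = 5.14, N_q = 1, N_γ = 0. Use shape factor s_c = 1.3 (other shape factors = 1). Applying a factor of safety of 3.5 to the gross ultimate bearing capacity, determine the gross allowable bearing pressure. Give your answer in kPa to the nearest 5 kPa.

q_all ≈ 140 kPa

Effective surcharge at the founding depth q = γ·D_f = 19 × 2.9 = 55.1 kPa.
q_ult = c·N_c·s_c + q·N_q
     = 64 × 5.14 × 1.3 + 55.1 × 1
     = 427.65 + 55.1 = 482.75 kPa.
q_all = q_ult / FS = 482.75 / 3.5 = 137.93 kPa.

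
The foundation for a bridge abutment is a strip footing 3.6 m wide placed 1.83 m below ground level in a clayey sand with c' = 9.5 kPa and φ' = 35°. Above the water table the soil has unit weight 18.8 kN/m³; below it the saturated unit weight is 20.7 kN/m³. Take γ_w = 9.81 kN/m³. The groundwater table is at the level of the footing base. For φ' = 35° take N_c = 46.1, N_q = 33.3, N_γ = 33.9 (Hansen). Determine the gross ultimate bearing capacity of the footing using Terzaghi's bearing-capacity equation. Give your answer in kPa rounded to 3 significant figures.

q_ult ≈ 2250 kPa

q = γ·D_f = 18.8 × 1.83 = 34.404 kPa.
For the ½γBN_γ term take γ' = 20.7 − 9.81 = 10.89 kN/m³ (soil below base is submerged).
c·N_c = 9.5 × 46.1 = 437.95 kPa
q·N_q = 34.404 × 33.3 = 1145.7 kPa
0.5·γ·B·N_γ = 0.5 × 10.89 × 3.6 × 33.9 = 664.51 kPa
q_ult = 437.95 + 1145.7 + 664.51 = 2248.1 kPa.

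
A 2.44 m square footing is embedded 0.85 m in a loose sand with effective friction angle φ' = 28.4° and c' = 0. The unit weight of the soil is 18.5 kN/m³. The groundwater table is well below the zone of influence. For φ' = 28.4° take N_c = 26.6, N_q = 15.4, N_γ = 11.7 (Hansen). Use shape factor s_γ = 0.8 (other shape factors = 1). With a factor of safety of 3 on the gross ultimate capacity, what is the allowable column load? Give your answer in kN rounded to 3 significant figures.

P_all ≈ 900 kN

Effective surcharge at the founding depth q = γ·D_f = 18.5 × 0.85 = 15.725 kPa.
q_ult = q·N_q + 0.5·γ·B·N_γ·s_γ
     = 15.725 × 15.4 + 0.5 × 18.5 × 2.44 × 11.7 × 0.8
     = 242.16 + 211.26 = 453.42 kPa.
Gross allowable pressure q_all = 453.42 / 3 = 151.14 kPa.
Footing area = 5.9536 m², so allowable column load = 151.14 × 5.9536 = 899.83 kN.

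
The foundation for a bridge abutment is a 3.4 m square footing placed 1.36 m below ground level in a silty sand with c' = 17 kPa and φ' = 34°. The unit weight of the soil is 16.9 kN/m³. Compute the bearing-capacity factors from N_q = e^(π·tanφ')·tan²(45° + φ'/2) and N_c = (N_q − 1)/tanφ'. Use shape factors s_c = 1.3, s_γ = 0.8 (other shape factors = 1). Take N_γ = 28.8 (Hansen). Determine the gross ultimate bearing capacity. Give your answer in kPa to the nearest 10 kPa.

q_ult ≈ 2270 kPa

tan34° = 0.6745, so N_q = e^(π×0.6745)·tan²(62°) = 8.323 × 3.537 = 29.44.
N_c = (29.44 − 1)/tan34° = 42.16.
Effective surcharge at the founding depth q = γ·D_f = 16.9 × 1.36 = 22.984 kPa.
q_ult = c·N_c·s_c + q·N_q + 0.5·γ·B·N_γ·s_γ
     = 17 × 42.164 × 1.3 + 22.984 × 29.44 + 0.5 × 16.9 × 3.4 × 28.8 × 0.8
     = 931.82 + 676.64 + 661.94 = 2270.4 kPa.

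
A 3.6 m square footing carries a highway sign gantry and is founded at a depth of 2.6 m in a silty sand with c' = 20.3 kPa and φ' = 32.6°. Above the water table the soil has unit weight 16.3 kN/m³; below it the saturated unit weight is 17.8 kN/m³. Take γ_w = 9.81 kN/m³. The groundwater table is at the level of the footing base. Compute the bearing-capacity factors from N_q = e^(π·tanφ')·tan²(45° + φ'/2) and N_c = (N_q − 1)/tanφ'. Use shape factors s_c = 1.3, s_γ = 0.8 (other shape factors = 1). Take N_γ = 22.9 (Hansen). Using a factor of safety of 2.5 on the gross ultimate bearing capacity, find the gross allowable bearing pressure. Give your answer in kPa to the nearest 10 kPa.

N_q = e^(π·tan32.6°)·tan²(61.3°) = 24.88; N_c = (N_q − 1)/tanφ' = 37.34.
q = γ·D_f = 16.3 × 2.6 = 42.38 kPa.
For the ½γBN_γ term take γ' = 17.8 − 9.81 = 7.99 kN/m³ (soil below base is submerged).
c·N_c·s_c = 20.3 × 37.337 × 1.3 = 985.32 kPa
q·N_q = 42.38 × 24.878 = 1054.3 kPa
0.5·γ·B·N_γ·s_γ = 0.5 × 7.99 × 3.6 × 22.9 × 0.8 = 263.48 kPa
q_ult = 985.32 + 1054.3 + 263.48 = 2303.1 kPa.
q_all = 2303.1 / 2.5 = 921.25 kPa.

q_all ≈ 920 kPa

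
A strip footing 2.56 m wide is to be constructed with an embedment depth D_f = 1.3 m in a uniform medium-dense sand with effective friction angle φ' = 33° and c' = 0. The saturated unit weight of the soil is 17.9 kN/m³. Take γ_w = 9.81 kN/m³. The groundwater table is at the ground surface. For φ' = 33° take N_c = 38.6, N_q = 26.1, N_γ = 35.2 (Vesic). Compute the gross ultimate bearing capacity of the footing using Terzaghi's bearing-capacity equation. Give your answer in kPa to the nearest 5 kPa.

q_ult ≈ 640 kPa

γ' = 17.9 − 9.81 = 8.09 kN/m³ (submerged throughout). q = 8.09 × 1.3 = 10.517 kPa; the same γ' applies in the ½γBN_γ term.
q·N_q = 10.517 × 26.1 = 274.49 kPa
0.5·γ·B·N_γ = 0.5 × 8.09 × 2.56 × 35.2 = 364.5 kPa
q_ult = 274.49 + 364.5 = 639 kPa.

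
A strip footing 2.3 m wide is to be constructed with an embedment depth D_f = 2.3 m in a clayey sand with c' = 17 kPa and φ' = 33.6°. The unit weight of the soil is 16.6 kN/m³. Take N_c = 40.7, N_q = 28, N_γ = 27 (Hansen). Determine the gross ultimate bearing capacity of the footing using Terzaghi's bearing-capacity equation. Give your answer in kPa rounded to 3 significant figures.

Effective surcharge at the founding depth q = γ·D_f = 16.6 × 2.3 = 38.18 kPa.
q_ult = c·N_c + q·N_q + 0.5·γ·B·N_γ
     = 17 × 40.7 + 38.18 × 28 + 0.5 × 16.6 × 2.3 × 27
     = 691.9 + 1069 + 515.43 = 2276.4 kPa.

q_ult ≈ 2280 kPa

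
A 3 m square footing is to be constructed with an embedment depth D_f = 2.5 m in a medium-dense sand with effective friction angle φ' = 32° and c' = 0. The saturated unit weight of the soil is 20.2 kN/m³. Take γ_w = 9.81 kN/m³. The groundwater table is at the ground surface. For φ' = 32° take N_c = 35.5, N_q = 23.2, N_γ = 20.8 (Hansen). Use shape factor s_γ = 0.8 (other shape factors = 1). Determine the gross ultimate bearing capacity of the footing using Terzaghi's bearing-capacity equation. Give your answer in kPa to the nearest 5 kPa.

γ' = 20.2 − 9.81 = 10.39 kN/m³ (submerged throughout). q = 10.39 × 2.5 = 25.975 kPa; the same γ' applies in the ½γBN_γ term.
q·N_q = 25.975 × 23.2 = 602.62 kPa
0.5·γ·B·N_γ·s_γ = 0.5 × 10.39 × 3 × 20.8 × 0.8 = 259.33 kPa
q_ult = 602.62 + 259.33 = 861.95 kPa.

q_ult ≈ 860 kPa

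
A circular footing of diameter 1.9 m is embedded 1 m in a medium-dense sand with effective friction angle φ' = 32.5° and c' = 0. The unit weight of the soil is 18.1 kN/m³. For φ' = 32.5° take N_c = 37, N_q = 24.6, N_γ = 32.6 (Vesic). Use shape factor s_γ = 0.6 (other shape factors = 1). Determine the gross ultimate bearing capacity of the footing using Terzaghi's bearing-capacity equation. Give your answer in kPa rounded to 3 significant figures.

Effective surcharge at the founding depth q = γ·D_f = 18.1 × 1 = 18.1 kPa.
q_ult = q·N_q + 0.5·γ·B·N_γ·s_γ
     = 18.1 × 24.6 + 0.5 × 18.1 × 1.9 × 32.6 × 0.6
     = 445.26 + 336.33 = 781.59 kPa.

q_ult ≈ 782 kPa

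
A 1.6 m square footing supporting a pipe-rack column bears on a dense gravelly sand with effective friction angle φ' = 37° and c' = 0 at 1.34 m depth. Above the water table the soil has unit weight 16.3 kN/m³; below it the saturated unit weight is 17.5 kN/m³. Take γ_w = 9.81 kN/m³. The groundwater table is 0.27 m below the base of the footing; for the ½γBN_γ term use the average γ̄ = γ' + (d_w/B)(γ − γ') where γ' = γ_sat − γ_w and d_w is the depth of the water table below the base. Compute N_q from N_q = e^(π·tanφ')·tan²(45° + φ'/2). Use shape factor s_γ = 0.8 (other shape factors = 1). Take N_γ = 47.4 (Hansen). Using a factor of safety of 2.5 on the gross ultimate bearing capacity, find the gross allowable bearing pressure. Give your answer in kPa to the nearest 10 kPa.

q_all ≈ 490 kPa

N_q = e^(π·tan37°)·tan²(63.5°) = 42.92.
Effective surcharge at the founding depth q = γ·D_f = 16.3 × 1.34 = 21.842 kPa.
With d_w = 0.27 m < B, γ̄ = 7.69 + (0.27/1.6) × (16.3 − 7.69) = 9.1429 kN/m³.
q_ult = q·N_q + 0.5·γ·B·N_γ·s_γ
     = 21.842 × 42.92 + 0.5 × 9.1429 × 1.6 × 47.4 × 0.8
     = 937.46 + 277.36 = 1214.8 kPa.
q_all = 1214.8 / 2.5 = 485.93 kPa.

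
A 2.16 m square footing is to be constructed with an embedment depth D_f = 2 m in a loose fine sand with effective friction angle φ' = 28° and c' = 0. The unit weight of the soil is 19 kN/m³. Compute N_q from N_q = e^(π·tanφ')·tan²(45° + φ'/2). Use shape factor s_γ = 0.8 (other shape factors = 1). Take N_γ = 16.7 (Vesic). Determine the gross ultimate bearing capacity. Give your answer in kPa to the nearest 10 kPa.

q_ult ≈ 830 kPa

tan28° = 0.5317, so N_q = e^(π×0.5317)·tan²(59°) = 5.314 × 2.77 = 14.72.
q = γ·D_f = 19 × 2 = 38 kPa.
q·N_q = 38 × 14.72 = 559.36 kPa
0.5·γ·B·N_γ·s_γ = 0.5 × 19 × 2.16 × 16.7 × 0.8 = 274.15 kPa
q_ult = 559.36 + 274.15 = 833.5 kPa.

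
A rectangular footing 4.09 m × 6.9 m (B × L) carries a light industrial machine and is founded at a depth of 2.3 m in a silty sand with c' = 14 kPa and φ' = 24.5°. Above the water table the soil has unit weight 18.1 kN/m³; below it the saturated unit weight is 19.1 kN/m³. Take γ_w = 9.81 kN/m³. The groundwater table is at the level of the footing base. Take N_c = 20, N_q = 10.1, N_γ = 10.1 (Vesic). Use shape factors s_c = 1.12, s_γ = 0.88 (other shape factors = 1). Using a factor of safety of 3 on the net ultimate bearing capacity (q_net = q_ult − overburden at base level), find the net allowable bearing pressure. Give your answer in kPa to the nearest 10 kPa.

q_all(net) ≈ 290 kPa

q = γ·D_f = 18.1 × 2.3 = 41.63 kPa.
For the ½γBN_γ term take γ' = 19.1 − 9.81 = 9.29 kN/m³ (soil below base is submerged).
c·N_c·s_c = 14 × 20 × 1.12 = 313.6 kPa
q·N_q = 41.63 × 10.1 = 420.46 kPa
0.5·γ·B·N_γ·s_γ = 0.5 × 9.29 × 4.09 × 10.1 × 0.88 = 168.85 kPa
q_ult = 313.6 + 420.46 + 168.85 = 902.92 kPa.
q_net = 902.92 − 41.63 = 861.29 kPa.
q_all(net) = 861.29 / 3 = 287.1 kPa.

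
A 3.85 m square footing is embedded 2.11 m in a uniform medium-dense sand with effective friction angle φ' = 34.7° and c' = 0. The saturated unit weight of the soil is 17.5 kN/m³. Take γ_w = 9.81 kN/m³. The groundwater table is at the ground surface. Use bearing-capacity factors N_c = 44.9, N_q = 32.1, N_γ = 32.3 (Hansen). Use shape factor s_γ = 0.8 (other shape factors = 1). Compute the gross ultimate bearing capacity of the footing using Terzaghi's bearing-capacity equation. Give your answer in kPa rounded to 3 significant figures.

With the water table at the surface the whole profile is submerged: γ' = 17.5 − 9.81 = 7.69 kN/m³, so q = γ'·D_f = 16.226 kPa; the same γ' applies in the ½γBN_γ term.
q_ult = q·N_q + 0.5·γ·B·N_γ·s_γ
     = 16.226 × 32.1 + 0.5 × 7.69 × 3.85 × 32.3 × 0.8
     = 520.85 + 382.52 = 903.37 kPa.

q_ult ≈ 903 kPa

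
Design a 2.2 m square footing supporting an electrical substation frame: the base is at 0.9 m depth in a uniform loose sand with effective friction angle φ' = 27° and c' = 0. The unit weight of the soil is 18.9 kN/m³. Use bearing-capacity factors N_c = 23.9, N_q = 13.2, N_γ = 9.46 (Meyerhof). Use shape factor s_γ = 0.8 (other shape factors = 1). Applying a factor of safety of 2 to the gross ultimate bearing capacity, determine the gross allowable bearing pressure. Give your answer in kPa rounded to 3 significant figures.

Effective surcharge at the founding depth q = γ·D_f = 18.9 × 0.9 = 17.01 kPa.
q_ult = q·N_q + 0.5·γ·B·N_γ·s_γ
     = 17.01 × 13.2 + 0.5 × 18.9 × 2.2 × 9.46 × 0.8
     = 224.53 + 157.34 = 381.87 kPa.
q_all = q_ult / FS = 381.87 / 2 = 190.94 kPa.

q_all ≈ 191 kPa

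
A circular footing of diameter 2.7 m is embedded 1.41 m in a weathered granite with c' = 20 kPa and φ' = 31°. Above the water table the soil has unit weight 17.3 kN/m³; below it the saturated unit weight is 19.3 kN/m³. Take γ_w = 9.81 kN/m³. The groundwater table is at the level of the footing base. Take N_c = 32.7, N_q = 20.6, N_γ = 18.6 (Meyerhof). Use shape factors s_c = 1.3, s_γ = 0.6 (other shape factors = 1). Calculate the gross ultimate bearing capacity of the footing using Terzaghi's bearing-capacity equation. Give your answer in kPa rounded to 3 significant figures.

q_ult ≈ 1500 kPa

Effective surcharge at the founding depth q = γ·D_f = 17.3 × 1.41 = 24.393 kPa.
The water table coincides with the base, so in the self-weight term γ → γ' = 9.49 kN/m³.
q_ult = c·N_c·s_c + q·N_q + 0.5·γ·B·N_γ·s_γ
     = 20 × 32.7 × 1.3 + 24.393 × 20.6 + 0.5 × 9.49 × 2.7 × 18.6 × 0.6
     = 850.2 + 502.5 + 142.98 = 1495.7 kPa.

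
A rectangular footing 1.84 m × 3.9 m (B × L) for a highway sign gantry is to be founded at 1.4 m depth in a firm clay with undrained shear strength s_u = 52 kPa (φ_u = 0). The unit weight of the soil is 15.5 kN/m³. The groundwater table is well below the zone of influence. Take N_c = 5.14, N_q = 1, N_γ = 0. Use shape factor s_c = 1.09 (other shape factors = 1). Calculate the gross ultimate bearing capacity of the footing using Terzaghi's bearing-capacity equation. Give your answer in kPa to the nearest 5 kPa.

q_ult ≈ 315 kPa

Overburden at base level: q = 15.5 × 1.4 = 21.7 kPa.
Cohesion term c·N_c·s_c = 52 × 5.14 × 1.09 = 291.34 kPa; surcharge term q·N_q = 21.7 × 1 = 21.7 kPa.
q_ult = 291.34 + 21.7 = 313.04 kPa.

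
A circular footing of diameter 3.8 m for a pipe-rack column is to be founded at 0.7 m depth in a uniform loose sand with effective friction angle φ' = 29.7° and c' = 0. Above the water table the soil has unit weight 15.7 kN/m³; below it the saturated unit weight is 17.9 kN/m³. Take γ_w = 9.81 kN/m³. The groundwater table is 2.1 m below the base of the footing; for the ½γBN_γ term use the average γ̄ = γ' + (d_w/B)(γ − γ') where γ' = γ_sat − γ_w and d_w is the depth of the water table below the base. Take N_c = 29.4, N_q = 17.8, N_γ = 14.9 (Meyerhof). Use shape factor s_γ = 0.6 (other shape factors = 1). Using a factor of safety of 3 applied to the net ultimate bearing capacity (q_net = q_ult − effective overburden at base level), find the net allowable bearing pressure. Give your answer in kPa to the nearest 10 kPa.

q = γ·D_f = 15.7 × 0.7 = 10.99 kPa.
γ' = 8.09 kN/m³; averaging over the depth B below the base, γ̄ = γ' + (d_w/B)(γ − γ') = 12.296 kN/m³.
q·N_q = 10.99 × 17.8 = 195.62 kPa
0.5·γ·B·N_γ·s_γ = 0.5 × 12.296 × 3.8 × 14.9 × 0.6 = 208.85 kPa
q_ult = 195.62 + 208.85 = 404.47 kPa.
Net ultimate: q_net = 404.47 − 10.99 = 393.48 kPa.
q_all(net) = 393.48 / 3 = 131.16 kPa.

q_all(net) ≈ 130 kPa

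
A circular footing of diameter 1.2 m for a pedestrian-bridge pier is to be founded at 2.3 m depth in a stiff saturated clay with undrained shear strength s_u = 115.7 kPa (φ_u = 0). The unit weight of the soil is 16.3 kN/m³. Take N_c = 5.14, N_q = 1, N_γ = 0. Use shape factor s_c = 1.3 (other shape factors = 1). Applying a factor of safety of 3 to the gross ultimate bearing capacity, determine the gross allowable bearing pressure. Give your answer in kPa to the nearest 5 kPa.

q_all ≈ 270 kPa

q = γ·D_f = 16.3 × 2.3 = 37.49 kPa.
c·N_c·s_c = 115.7 × 5.14 × 1.3 = 773.11 kPa
q·N_q = 37.49 × 1 = 37.49 kPa
q_ult = 773.11 + 37.49 = 810.6 kPa.
q_all = q_ult / FS = 810.6 / 3 = 270.2 kPa.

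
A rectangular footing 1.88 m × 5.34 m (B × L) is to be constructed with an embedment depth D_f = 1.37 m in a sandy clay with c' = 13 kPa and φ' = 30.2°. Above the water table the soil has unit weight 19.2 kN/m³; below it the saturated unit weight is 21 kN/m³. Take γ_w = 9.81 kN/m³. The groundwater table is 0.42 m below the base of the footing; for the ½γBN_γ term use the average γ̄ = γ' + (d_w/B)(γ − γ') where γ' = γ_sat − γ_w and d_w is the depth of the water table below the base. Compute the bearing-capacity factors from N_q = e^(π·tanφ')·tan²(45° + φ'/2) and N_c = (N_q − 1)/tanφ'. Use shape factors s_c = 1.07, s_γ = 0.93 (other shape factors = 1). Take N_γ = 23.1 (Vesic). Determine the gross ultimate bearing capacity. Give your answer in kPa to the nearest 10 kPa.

tan30.2° = 0.582, so N_q = e^(π×0.582)·tan²(60.1°) = 6.224 × 3.024 = 18.82.
N_c = (18.82 − 1)/tan30.2° = 30.62.
Effective surcharge at the founding depth q = γ·D_f = 19.2 × 1.37 = 26.304 kPa.
With d_w = 0.42 m < B, γ̄ = 11.19 + (0.42/1.88) × (19.2 − 11.19) = 12.979 kN/m³.
q_ult = c·N_c·s_c + q·N_q + 0.5·γ·B·N_γ·s_γ
     = 13 × 30.625 × 1.07 + 26.304 × 18.824 + 0.5 × 12.979 × 1.88 × 23.1 × 0.93
     = 425.99 + 495.15 + 262.11 = 1183.2 kPa.

q_ult ≈ 1180 kPa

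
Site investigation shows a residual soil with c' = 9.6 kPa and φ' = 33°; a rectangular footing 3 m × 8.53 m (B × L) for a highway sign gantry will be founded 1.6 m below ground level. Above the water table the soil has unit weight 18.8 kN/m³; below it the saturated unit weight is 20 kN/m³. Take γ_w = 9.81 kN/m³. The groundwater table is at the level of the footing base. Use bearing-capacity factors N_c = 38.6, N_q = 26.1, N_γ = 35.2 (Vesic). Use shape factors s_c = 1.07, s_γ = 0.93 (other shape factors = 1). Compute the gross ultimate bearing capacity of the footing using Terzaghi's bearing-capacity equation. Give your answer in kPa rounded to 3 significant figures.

q = γ·D_f = 18.8 × 1.6 = 30.08 kPa.
For the ½γBN_γ term take γ' = 20 − 9.81 = 10.19 kN/m³ (soil below base is submerged).
c·N_c·s_c = 9.6 × 38.6 × 1.07 = 396.5 kPa
q·N_q = 30.08 × 26.1 = 785.09 kPa
0.5·γ·B·N_γ·s_γ = 0.5 × 10.19 × 3 × 35.2 × 0.93 = 500.37 kPa
q_ult = 396.5 + 785.09 + 500.37 = 1682 kPa.

q_ult ≈ 1680 kPa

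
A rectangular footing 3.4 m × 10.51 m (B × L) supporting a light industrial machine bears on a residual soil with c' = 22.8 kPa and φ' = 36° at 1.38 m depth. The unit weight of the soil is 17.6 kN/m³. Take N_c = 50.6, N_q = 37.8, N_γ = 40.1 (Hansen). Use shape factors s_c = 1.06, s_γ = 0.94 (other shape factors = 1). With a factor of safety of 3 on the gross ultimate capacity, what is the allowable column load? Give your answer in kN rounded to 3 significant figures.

Overburden at base level: q = 17.6 × 1.38 = 24.288 kPa.
Cohesion term c·N_c·s_c = 22.8 × 50.6 × 1.06 = 1222.9 kPa; surcharge term q·N_q = 24.288 × 37.8 = 918.09 kPa; self-weight term 0.5·γ·B·N_γ·s_γ = 0.5 × 17.6 × 3.4 × 40.1 × 0.94 = 1127.8 kPa.
q_ult = 1222.9 + 918.09 + 1127.8 = 3268.8 kPa.
Gross allowable pressure q_all = 3268.8 / 3 = 1089.6 kPa.
Footing area = 35.734 m², so allowable column load = 1089.6 × 35.734 = 38936 kN.

P_all ≈ 38900 kN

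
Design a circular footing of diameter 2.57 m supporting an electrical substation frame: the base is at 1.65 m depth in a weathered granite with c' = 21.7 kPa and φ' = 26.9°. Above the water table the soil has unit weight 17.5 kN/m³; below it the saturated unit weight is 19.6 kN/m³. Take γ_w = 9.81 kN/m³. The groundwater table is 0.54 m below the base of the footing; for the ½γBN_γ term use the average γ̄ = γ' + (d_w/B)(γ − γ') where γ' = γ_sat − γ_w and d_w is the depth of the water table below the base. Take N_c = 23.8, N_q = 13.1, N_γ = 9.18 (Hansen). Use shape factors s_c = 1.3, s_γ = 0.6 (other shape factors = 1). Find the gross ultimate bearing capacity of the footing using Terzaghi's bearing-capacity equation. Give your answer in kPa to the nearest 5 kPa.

q_ult ≈ 1130 kPa

Effective surcharge at the founding depth q = γ·D_f = 17.5 × 1.65 = 28.875 kPa.
With d_w = 0.54 m < B, γ̄ = 9.79 + (0.54/2.57) × (17.5 − 9.79) = 11.41 kN/m³.
q_ult = c·N_c·s_c + q·N_q + 0.5·γ·B·N_γ·s_γ
     = 21.7 × 23.8 × 1.3 + 28.875 × 13.1 + 0.5 × 11.41 × 2.57 × 9.18 × 0.6
     = 671.4 + 378.26 + 80.757 = 1130.4 kPa.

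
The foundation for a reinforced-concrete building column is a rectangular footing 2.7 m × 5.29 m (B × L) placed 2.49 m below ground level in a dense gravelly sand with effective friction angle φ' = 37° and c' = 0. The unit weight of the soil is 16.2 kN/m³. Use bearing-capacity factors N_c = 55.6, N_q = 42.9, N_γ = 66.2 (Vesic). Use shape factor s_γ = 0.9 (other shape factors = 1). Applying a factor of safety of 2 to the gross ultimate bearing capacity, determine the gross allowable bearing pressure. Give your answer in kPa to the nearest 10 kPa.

Effective surcharge at the founding depth q = γ·D_f = 16.2 × 2.49 = 40.338 kPa.
q_ult = q·N_q + 0.5·γ·B·N_γ·s_γ
     = 40.338 × 42.9 + 0.5 × 16.2 × 2.7 × 66.2 × 0.9
     = 1730.5 + 1303 = 3033.5 kPa.
q_all = q_ult / FS = 3033.5 / 2 = 1516.8 kPa.

q_all ≈ 1520 kPa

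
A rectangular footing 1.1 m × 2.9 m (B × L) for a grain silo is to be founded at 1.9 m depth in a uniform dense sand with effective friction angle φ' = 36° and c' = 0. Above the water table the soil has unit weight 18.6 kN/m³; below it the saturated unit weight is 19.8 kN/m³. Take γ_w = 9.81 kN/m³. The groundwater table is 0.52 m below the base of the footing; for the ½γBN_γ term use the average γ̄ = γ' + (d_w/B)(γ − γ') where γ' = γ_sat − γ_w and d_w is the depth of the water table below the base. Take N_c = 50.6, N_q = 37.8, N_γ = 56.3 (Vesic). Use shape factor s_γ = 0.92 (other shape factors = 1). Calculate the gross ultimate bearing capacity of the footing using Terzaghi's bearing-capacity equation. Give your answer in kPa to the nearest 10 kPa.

Effective surcharge at the founding depth q = γ·D_f = 18.6 × 1.9 = 35.34 kPa.
With d_w = 0.52 m < B, γ̄ = 9.99 + (0.52/1.1) × (18.6 − 9.99) = 14.06 kN/m³.
q_ult = q·N_q + 0.5·γ·B·N_γ·s_γ
     = 35.34 × 37.8 + 0.5 × 14.06 × 1.1 × 56.3 × 0.92
     = 1335.9 + 400.54 = 1736.4 kPa.

q_ult ≈ 1740 kPa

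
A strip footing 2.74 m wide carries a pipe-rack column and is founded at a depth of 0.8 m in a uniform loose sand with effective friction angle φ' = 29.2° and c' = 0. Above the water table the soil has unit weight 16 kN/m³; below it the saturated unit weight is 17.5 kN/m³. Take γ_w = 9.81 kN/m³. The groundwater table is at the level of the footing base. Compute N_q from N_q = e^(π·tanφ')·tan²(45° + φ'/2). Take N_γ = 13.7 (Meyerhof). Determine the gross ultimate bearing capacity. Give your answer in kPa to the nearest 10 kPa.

tan29.2° = 0.5589, so N_q = e^(π×0.5589)·tan²(59.6°) = 5.788 × 2.905 = 16.82.
q = γ·D_f = 16 × 0.8 = 12.8 kPa.
For the ½γBN_γ term take γ' = 17.5 − 9.81 = 7.69 kN/m³ (soil below base is submerged).
q·N_q = 12.8 × 16.815 = 215.23 kPa
0.5·γ·B·N_γ = 0.5 × 7.69 × 2.74 × 13.7 = 144.33 kPa
q_ult = 215.23 + 144.33 = 359.57 kPa.

q_ult ≈ 360 kPa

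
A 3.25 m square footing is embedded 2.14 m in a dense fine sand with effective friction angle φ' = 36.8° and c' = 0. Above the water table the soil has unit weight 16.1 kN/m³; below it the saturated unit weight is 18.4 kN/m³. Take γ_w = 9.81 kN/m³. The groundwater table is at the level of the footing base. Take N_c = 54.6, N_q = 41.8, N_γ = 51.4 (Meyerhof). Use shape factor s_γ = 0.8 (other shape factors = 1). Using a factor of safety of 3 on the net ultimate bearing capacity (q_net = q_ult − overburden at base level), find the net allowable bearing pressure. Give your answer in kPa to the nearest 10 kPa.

Effective surcharge at the founding depth q = γ·D_f = 16.1 × 2.14 = 34.454 kPa.
The water table coincides with the base, so in the self-weight term γ → γ' = 8.59 kN/m³.
q_ult = q·N_q + 0.5·γ·B·N_γ·s_γ
     = 34.454 × 41.8 + 0.5 × 8.59 × 3.25 × 51.4 × 0.8
     = 1440.2 + 573.98 = 2014.2 kPa.
q_net = 2014.2 − 34.454 = 1979.7 kPa.
q_all(net) = 1979.7 / 3 = 659.9 kPa.

q_all(net) ≈ 660 kPa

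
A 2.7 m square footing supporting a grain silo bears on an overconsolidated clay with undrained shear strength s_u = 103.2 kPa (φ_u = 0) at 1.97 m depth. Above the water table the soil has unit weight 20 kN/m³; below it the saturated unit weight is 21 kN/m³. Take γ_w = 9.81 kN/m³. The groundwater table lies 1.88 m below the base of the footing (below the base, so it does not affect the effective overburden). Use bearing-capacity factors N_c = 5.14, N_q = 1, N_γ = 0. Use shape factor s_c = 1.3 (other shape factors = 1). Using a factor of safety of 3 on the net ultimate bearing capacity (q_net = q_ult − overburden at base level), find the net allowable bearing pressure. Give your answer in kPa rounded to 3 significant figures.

q = γ·D_f = 20 × 1.97 = 39.4 kPa.
c·N_c·s_c = 103.2 × 5.14 × 1.3 = 689.58 kPa
q·N_q = 39.4 × 1 = 39.4 kPa
q_ult = 689.58 + 39.4 = 728.98 kPa.
q_net = 728.98 − 39.4 = 689.58 kPa.
q_all(net) = 689.58 / 3 = 229.86 kPa.

q_all(net) ≈ 230 kPa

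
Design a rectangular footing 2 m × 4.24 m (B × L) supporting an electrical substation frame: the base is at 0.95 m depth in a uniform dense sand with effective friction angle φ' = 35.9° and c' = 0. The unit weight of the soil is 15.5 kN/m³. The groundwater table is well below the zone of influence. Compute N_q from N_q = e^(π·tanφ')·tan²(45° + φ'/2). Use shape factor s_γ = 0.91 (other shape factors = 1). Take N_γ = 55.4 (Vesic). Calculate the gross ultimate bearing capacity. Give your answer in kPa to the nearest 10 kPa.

tan35.9° = 0.7239, so N_q = e^(π×0.7239)·tan²(62.95°) = 9.719 × 3.835 = 37.28.
q = γ·D_f = 15.5 × 0.95 = 14.725 kPa.
q·N_q = 14.725 × 37.277 = 548.9 kPa
0.5·γ·B·N_γ·s_γ = 0.5 × 15.5 × 2 × 55.4 × 0.91 = 781.42 kPa
q_ult = 548.9 + 781.42 = 1330.3 kPa.

q_ult ≈ 1330 kPa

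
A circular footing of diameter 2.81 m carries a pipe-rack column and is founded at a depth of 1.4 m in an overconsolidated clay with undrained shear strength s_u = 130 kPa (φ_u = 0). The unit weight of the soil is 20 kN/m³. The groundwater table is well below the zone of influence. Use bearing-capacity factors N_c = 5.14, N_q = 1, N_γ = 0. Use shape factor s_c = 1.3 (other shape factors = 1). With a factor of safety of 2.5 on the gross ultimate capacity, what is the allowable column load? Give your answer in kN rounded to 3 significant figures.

P_all ≈ 2220 kN

Overburden at base level: q = 20 × 1.4 = 28 kPa.
Cohesion term c·N_c·s_c = 130 × 5.14 × 1.3 = 868.66 kPa; surcharge term q·N_q = 28 × 1 = 28 kPa.
q_ult = 868.66 + 28 = 896.66 kPa.
Gross allowable pressure q_all = 896.66 / 2.5 = 358.66 kPa.
Footing area = 6.2016 m², so allowable column load = 358.66 × 6.2016 = 2224.3 kN.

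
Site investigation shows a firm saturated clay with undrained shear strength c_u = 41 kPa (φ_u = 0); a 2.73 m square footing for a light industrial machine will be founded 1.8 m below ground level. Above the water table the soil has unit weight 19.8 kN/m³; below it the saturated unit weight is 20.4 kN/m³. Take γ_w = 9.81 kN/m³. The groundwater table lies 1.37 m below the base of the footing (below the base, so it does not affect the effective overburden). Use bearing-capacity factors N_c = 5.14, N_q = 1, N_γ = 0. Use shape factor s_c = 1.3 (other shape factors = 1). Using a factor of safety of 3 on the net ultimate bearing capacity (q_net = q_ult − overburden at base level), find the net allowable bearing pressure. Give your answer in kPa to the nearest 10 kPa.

q_all(net) ≈ 90 kPa

Overburden at base level: q = 19.8 × 1.8 = 35.64 kPa.
Cohesion term c·N_c·s_c = 41 × 5.14 × 1.3 = 273.96 kPa; surcharge term q·N_q = 35.64 × 1 = 35.64 kPa.
q_ult = 273.96 + 35.64 = 309.6 kPa.
q_net = 309.6 − 35.64 = 273.96 kPa.
q_all(net) = 273.96 / 3 = 91.321 kPa.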